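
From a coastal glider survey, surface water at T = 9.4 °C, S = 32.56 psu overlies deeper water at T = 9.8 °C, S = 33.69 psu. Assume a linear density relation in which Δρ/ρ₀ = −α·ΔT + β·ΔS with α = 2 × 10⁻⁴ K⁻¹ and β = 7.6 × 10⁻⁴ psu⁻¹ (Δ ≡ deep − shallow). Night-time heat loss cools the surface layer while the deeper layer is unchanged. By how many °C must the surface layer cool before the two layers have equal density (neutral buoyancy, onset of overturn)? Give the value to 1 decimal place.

Neutral buoyancy requires Δρ = 0, i.e. −α(T_deep − T_surf′) + β(S_deep − S_surf) = 0.
T_surf′ = T_deep − (β/α)·ΔS = 9.8 − (7.6 × 10⁻⁴/2 × 10⁻⁴)·(+1.13) = 5.506 °C.
Cooling required: 9.4 − (5.506) = 3.894 °C.

3.9 °C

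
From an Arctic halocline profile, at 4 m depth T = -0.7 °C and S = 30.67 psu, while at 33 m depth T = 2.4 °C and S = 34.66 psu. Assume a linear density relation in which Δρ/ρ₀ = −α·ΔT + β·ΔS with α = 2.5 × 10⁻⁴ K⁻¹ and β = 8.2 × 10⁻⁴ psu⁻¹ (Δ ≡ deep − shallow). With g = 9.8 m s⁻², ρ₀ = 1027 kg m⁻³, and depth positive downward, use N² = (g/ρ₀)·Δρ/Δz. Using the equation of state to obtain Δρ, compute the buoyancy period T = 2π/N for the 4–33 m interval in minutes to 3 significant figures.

ΔT = +3.1 K, ΔS = +3.99 psu (deep − shallow).
Δρ/ρ₀ = −αΔT + βΔS = -7.75 × 10⁻⁴ + 3.2718 × 10⁻³ = 2.4968 × 10⁻³, so Δρ ≈ 2.564 kg m⁻³.
N² = (g/ρ₀)·Δρ/Δz = g·(Δρ/ρ₀)/Δz = 9.8 × 2.4968 × 10⁻³ / 29 = 8.4375 × 10⁻⁴ s⁻².
N = √(8.4375 × 10⁻⁴) = 0.029047 rad s⁻¹ → T = 2π/N = 216.31 s = 3.6052 min ≈ 3.61 min.

3.61 min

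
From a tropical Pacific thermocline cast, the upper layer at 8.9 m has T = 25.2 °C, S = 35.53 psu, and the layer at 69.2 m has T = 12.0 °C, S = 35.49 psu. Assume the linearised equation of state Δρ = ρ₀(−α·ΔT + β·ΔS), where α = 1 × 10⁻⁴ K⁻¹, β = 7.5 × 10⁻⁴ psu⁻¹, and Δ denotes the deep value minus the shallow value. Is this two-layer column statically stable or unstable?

ΔT = 12.0 − 25.2 = -13.2 K and ΔS = 35.49 − 35.53 = -0.04 psu (deep − shallow).
−αΔT = 1.32 × 10⁻³; βΔS = -3.00 × 10⁻⁵; sum Δρ/ρ₀ = 1.29 × 10⁻³.
Δρ/ρ₀ > 0, so Δρ > 0: deeper water is denser → statically stable.

stable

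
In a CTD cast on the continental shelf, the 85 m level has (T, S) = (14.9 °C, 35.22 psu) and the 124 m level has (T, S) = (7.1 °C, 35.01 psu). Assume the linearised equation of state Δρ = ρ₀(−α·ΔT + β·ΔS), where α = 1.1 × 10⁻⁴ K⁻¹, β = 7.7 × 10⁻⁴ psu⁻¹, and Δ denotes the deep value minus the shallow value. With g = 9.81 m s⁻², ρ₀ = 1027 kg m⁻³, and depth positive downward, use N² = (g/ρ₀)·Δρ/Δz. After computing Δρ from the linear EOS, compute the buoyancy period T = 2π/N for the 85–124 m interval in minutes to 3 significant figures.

7.91 min

ΔT = -7.8 K, ΔS = -0.21 psu (deep − shallow).
Δρ/ρ₀ = −αΔT + βΔS = 8.58 × 10⁻⁴ − 1.617 × 10⁻⁴ = 6.963 × 10⁻⁴, so Δρ ≈ 0.7151 kg m⁻³.
N² = (g/ρ₀)·Δρ/Δz = g·(Δρ/ρ₀)/Δz = 9.81 × 6.963 × 10⁻⁴ / 39 = 1.7515 × 10⁻⁴ s⁻².
N = √(1.7515 × 10⁻⁴) = 0.013234 rad s⁻¹ → T = 2π/N = 474.78 s = 7.9130 min ≈ 7.91 min.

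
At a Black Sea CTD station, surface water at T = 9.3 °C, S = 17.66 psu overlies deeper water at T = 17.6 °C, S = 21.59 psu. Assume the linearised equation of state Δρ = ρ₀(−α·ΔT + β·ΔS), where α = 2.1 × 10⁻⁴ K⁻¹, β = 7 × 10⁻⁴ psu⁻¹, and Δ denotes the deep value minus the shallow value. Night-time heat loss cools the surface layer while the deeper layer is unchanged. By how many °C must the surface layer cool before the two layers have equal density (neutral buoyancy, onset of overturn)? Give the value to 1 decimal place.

Neutral buoyancy requires Δρ = 0, i.e. −α(T_deep − T_surf′) + β(S_deep − S_surf) = 0.
T_surf′ = T_deep − (β/α)·ΔS = 17.6 − (7 × 10⁻⁴/2.1 × 10⁻⁴)·(+3.93) = 4.500 °C.
Cooling required: 9.3 − (4.500) = 4.800 °C.

4.8 °C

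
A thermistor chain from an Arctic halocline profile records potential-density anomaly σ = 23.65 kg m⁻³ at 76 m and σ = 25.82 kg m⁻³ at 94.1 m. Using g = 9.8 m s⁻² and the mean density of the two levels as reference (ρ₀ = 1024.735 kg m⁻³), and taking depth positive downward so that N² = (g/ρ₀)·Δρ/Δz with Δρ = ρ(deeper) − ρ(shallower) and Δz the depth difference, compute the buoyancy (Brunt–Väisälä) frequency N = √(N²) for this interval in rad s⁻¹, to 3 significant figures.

Δρ = 1025.82 − 1023.65 = 2.17 kg m⁻³ over Δz = 94.1 − 76 = 18.1 m.
N² = (9.8/1024.735) × (2.17/18.1) = 1.1466 × 10⁻³ s⁻².
N = √(1.1466 × 10⁻³) = 0.033861 rad s⁻¹ ≈ 0.0339 rad s⁻¹.

0.0339 rad s⁻¹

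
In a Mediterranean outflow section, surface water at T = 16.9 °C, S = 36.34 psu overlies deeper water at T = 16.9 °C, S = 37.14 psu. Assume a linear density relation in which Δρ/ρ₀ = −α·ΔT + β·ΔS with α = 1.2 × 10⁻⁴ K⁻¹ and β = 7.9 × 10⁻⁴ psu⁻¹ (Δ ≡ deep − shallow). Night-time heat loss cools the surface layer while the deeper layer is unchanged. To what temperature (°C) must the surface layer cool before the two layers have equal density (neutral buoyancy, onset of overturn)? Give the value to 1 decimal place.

11.6 °C

Neutral buoyancy requires Δρ = 0, i.e. −α(T_deep − T_surf′) + β(S_deep − S_surf) = 0.
T_surf′ = T_deep − (β/α)·ΔS = 16.9 − (7.9 × 10⁻⁴/1.2 × 10⁻⁴)·(+0.80) = 11.633 °C.
Cooling required: 16.9 − (11.633) = 5.267 °C.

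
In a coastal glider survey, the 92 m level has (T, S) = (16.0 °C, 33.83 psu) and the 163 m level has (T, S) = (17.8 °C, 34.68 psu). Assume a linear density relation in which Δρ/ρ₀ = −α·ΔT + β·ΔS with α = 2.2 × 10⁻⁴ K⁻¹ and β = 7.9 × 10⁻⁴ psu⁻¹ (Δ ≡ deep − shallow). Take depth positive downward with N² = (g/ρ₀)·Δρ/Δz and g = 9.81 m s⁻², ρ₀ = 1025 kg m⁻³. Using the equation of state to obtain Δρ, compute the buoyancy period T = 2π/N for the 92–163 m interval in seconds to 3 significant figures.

1.02 × 10³ s

ΔT = +1.8 K, ΔS = +0.85 psu (deep − shallow).
Δρ/ρ₀ = −αΔT + βΔS = -3.96 × 10⁻⁴ + 6.715 × 10⁻⁴ = 2.755 × 10⁻⁴, so Δρ ≈ 0.2824 kg m⁻³.
N² = (g/ρ₀)·Δρ/Δz = g·(Δρ/ρ₀)/Δz = 9.81 × 2.755 × 10⁻⁴ / 71 = 3.8066 × 10⁻⁵ s⁻².
N = √(3.8066 × 10⁻⁵) = 6.1698 × 10⁻³ rad s⁻¹ → T = 2π/N = 1.0184 × 10³ s ≈ 1.02 × 10³ s.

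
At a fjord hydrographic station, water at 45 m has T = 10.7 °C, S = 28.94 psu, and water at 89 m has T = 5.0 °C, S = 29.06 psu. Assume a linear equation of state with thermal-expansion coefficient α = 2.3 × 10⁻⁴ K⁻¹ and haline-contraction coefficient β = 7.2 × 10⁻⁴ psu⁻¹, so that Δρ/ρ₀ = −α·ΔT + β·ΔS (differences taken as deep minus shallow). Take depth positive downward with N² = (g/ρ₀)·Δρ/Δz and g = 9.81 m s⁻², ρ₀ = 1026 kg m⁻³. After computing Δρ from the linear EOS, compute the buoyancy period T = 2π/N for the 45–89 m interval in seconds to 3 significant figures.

ΔT = -5.7 K, ΔS = +0.12 psu (deep − shallow).
Δρ/ρ₀ = −αΔT + βΔS = 1.311 × 10⁻³ + 8.64 × 10⁻⁵ = 1.3974 × 10⁻³, so Δρ ≈ 1.434 kg m⁻³.
N² = (g/ρ₀)·Δρ/Δz = g·(Δρ/ρ₀)/Δz = 9.81 × 1.3974 × 10⁻³ / 44 = 3.1156 × 10⁻⁴ s⁻².
N = √(3.1156 × 10⁻⁴) = 0.017651 rad s⁻¹ → T = 2π/N = 355.97 s ≈ 356 s.

356 s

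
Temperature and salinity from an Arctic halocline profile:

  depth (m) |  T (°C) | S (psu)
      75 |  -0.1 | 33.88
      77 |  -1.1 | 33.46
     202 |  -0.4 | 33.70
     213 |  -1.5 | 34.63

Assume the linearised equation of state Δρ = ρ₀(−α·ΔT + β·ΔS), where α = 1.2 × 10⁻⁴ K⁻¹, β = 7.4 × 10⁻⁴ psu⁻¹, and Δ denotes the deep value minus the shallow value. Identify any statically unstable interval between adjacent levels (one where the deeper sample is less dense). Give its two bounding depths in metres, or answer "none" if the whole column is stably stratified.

75–77 m

Evaluate Δρ/ρ₀ = −αΔT + βΔS across each adjacent pair:
  75–77 m: −αΔT+βΔS = −(1.2 × 10⁻⁴)(-1.0)+(7.4 × 10⁻⁴)(-0.42) = -1.9 × 10⁻⁴ → UNSTABLE
  77–202 m: −αΔT+βΔS = −(1.2 × 10⁻⁴)(+0.7)+(7.4 × 10⁻⁴)(+0.24) = 9.4 × 10⁻⁵ → stable
  202–213 m: −αΔT+βΔS = −(1.2 × 10⁻⁴)(-1.1)+(7.4 × 10⁻⁴)(+0.93) = 8.2 × 10⁻⁴ → stable
The 75–77 m interval has Δρ < 0: lighter water underlies denser water.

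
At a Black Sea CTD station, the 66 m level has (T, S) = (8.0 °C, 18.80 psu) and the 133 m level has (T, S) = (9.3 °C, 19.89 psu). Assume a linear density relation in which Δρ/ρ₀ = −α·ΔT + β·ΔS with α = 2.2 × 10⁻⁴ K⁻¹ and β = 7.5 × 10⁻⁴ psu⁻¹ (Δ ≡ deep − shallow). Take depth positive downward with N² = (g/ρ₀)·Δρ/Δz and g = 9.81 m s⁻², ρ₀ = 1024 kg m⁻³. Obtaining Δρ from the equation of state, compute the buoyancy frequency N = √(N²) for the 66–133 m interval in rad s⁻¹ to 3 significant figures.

8.82 × 10⁻³ rad s⁻¹

ΔT = +1.3 K, ΔS = +1.09 psu (deep − shallow).
Δρ/ρ₀ = −αΔT + βΔS = -2.86 × 10⁻⁴ + 8.175 × 10⁻⁴ = 5.315 × 10⁻⁴, so Δρ ≈ 0.5443 kg m⁻³.
N² = (g/ρ₀)·Δρ/Δz = g·(Δρ/ρ₀)/Δz = 9.81 × 5.315 × 10⁻⁴ / 67 = 7.7821 × 10⁻⁵ s⁻².
N = √(7.7821 × 10⁻⁵) = 8.8216 × 10⁻³ rad s⁻¹ ≈ 8.82 × 10⁻³ rad s⁻¹.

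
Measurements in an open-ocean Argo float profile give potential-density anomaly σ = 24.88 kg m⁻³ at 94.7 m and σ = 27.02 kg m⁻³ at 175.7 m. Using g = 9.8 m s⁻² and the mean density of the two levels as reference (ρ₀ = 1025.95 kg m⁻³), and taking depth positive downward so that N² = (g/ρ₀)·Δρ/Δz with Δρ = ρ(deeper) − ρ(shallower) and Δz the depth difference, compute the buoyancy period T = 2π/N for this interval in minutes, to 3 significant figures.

6.59 min

Δρ = 1027.02 − 1024.88 = 2.14 kg m⁻³ over Δz = 175.7 − 94.7 = 81 m.
N² = (9.8/1025.95) × (2.14/81) = 2.5236 × 10⁻⁴ s⁻².
N = √(2.5236 × 10⁻⁴) = 0.015886 rad s⁻¹, so T = 2π/N = 395.52 s = 6.5920 min ≈ 6.59 min.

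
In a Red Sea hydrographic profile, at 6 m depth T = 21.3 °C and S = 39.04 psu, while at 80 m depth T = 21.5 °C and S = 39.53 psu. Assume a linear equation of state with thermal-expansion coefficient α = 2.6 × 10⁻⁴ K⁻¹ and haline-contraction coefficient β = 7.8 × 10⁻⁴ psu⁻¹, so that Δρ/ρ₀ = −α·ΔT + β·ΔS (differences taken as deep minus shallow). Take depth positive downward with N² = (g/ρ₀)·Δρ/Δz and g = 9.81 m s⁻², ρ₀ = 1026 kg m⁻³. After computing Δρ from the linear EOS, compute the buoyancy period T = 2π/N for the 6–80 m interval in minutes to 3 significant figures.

ΔT = +0.2 K, ΔS = +0.49 psu (deep − shallow).
Δρ/ρ₀ = −αΔT + βΔS = -5.20 × 10⁻⁵ + 3.822 × 10⁻⁴ = 3.302 × 10⁻⁴, so Δρ ≈ 0.3388 kg m⁻³.
N² = (g/ρ₀)·Δρ/Δz = g·(Δρ/ρ₀)/Δz = 9.81 × 3.302 × 10⁻⁴ / 74 = 4.3774 × 10⁻⁵ s⁻².
N = √(4.3774 × 10⁻⁵) = 6.6162 × 10⁻³ rad s⁻¹ → T = 2π/N = 949.67 s = 15.828 min ≈ 15.8 min.

15.8 min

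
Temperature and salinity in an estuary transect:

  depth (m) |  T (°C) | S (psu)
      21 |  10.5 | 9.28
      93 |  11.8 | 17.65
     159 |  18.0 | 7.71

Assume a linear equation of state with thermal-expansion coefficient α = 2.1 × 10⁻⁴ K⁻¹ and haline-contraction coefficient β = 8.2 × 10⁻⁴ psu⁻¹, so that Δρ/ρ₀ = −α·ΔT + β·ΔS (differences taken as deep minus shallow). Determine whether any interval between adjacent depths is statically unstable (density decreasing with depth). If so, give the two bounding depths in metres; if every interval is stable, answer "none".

Evaluate Δρ/ρ₀ = −αΔT + βΔS across each adjacent pair:
  21–93 m: −αΔT+βΔS = −(2.1 × 10⁻⁴)(+1.3)+(8.2 × 10⁻⁴)(+8.37) = 6.6 × 10⁻³ → stable
  93–159 m: −αΔT+βΔS = −(2.1 × 10⁻⁴)(+6.2)+(8.2 × 10⁻⁴)(-9.94) = -9.5 × 10⁻³ → UNSTABLE
The 93–159 m interval has Δρ < 0: lighter water underlies denser water.

93–159 m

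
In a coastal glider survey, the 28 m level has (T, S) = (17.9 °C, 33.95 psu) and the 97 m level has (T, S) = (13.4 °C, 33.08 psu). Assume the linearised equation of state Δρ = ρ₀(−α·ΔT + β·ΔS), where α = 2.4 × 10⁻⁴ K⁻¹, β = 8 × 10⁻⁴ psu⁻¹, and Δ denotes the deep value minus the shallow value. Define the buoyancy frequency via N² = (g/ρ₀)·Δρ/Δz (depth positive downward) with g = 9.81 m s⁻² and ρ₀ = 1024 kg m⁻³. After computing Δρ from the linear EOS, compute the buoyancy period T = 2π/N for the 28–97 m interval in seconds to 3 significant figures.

850 s

ΔT = -4.5 K, ΔS = -0.87 psu (deep − shallow).
Δρ/ρ₀ = −αΔT + βΔS = 1.08 × 10⁻³ − 6.96 × 10⁻⁴ = 3.84 × 10⁻⁴, so Δρ ≈ 0.3932 kg m⁻³.
N² = (g/ρ₀)·Δρ/Δz = g·(Δρ/ρ₀)/Δz = 9.81 × 3.84 × 10⁻⁴ / 69 = 5.4595 × 10⁻⁵ s⁻².
N = √(5.4595 × 10⁻⁵) = 7.3888 × 10⁻³ rad s⁻¹ → T = 2π/N = 850.37 s ≈ 850 s.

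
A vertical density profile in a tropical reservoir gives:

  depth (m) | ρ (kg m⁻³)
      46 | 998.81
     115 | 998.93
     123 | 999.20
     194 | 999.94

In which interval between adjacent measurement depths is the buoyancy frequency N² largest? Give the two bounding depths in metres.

115–123 m

Compute the density gradient over each adjacent pair:
  46–115 m: Δρ/Δz = 0.12/69 = 1.7 × 10⁻³ kg m⁻⁴
  115–123 m: Δρ/Δz = 0.27/8 = 0.034 kg m⁻⁴
  123–194 m: Δρ/Δz = 0.74/71 = 0.010 kg m⁻⁴
The largest gradient is in the 115–123 m interval — the pycnocline.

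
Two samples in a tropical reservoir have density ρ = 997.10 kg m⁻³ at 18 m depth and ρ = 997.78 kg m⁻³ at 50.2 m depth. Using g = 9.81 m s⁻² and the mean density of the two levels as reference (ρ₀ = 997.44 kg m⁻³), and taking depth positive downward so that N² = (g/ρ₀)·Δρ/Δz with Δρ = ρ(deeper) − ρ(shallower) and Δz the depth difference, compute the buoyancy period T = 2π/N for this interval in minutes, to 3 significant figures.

Δρ = 997.78 − 997.10 = 0.68 kg m⁻³ over Δz = 50.2 − 18 = 32.2 m.
N² = (9.81/997.44) × (0.68/32.2) = 2.0770 × 10⁻⁴ s⁻².
N = √(2.0770 × 10⁻⁴) = 0.014412 rad s⁻¹, so T = 2π/N = 435.97 s = 7.2662 min ≈ 7.27 min.

7.27 min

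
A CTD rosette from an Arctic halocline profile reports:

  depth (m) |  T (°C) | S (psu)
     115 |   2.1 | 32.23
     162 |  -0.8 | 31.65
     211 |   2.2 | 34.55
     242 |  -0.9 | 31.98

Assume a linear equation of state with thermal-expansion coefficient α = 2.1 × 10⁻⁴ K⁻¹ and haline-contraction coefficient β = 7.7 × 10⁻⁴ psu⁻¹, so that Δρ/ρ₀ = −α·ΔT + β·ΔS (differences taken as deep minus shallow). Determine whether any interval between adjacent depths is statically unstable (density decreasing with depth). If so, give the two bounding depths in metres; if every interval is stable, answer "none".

211–242 m

Evaluate Δρ/ρ₀ = −αΔT + βΔS across each adjacent pair:
  115–162 m: −αΔT+βΔS = −(2.1 × 10⁻⁴)(-2.9)+(7.7 × 10⁻⁴)(-0.58) = 1.6 × 10⁻⁴ → stable
  162–211 m: −αΔT+βΔS = −(2.1 × 10⁻⁴)(+3.0)+(7.7 × 10⁻⁴)(+2.90) = 1.6 × 10⁻³ → stable
  211–242 m: −αΔT+βΔS = −(2.1 × 10⁻⁴)(-3.1)+(7.7 × 10⁻⁴)(-2.57) = -1.3 × 10⁻³ → UNSTABLE
The 211–242 m interval has Δρ < 0: lighter water underlies denser water.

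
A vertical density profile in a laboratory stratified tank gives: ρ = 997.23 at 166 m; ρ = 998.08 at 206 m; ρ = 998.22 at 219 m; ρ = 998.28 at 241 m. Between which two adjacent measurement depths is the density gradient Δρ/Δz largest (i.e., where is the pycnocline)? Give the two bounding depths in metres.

Compute the density gradient over each adjacent pair:
  166–206 m: Δρ/Δz = 0.85/40 = 0.021 kg m⁻⁴
  206–219 m: Δρ/Δz = 0.14/13 = 0.011 kg m⁻⁴
  219–241 m: Δρ/Δz = 0.06/22 = 2.7 × 10⁻³ kg m⁻⁴
The largest gradient is in the 166–206 m interval — the pycnocline.

166–206 m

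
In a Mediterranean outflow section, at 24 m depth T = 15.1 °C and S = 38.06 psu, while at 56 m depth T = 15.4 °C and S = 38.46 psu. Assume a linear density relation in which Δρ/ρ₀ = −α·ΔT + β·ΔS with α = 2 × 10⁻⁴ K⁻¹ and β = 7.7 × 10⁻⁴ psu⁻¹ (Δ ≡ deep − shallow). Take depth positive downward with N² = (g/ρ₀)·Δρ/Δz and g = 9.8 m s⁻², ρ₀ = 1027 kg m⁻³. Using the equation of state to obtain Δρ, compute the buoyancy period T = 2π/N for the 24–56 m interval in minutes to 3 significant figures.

ΔT = +0.3 K, ΔS = +0.40 psu (deep − shallow).
Δρ/ρ₀ = −αΔT + βΔS = -6.00 × 10⁻⁵ + 3.08 × 10⁻⁴ = 2.48 × 10⁻⁴, so Δρ ≈ 0.2547 kg m⁻³.
N² = (g/ρ₀)·Δρ/Δz = g·(Δρ/ρ₀)/Δz = 9.8 × 2.48 × 10⁻⁴ / 32 = 7.5950 × 10⁻⁵ s⁻².
N = √(7.5950 × 10⁻⁵) = 8.7149 × 10⁻³ rad s⁻¹ → T = 2π/N = 720.97 s = 12.016 min ≈ 12.0 min.

12.0 min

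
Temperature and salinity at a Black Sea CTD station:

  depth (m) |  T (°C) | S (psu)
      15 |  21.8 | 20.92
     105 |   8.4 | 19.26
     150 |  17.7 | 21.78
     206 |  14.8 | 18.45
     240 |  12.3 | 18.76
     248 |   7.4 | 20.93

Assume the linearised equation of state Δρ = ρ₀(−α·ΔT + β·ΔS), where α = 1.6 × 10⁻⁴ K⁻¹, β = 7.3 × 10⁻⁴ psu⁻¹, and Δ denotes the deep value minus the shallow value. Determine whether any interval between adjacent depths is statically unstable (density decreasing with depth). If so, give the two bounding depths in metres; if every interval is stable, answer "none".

150–206 m

Evaluate Δρ/ρ₀ = −αΔT + βΔS across each adjacent pair:
  15–105 m: −αΔT+βΔS = −(1.6 × 10⁻⁴)(-13.4)+(7.3 × 10⁻⁴)(-1.66) = 9.3 × 10⁻⁴ → stable
  105–150 m: −αΔT+βΔS = −(1.6 × 10⁻⁴)(+9.3)+(7.3 × 10⁻⁴)(+2.52) = 3.5 × 10⁻⁴ → stable
  150–206 m: −αΔT+βΔS = −(1.6 × 10⁻⁴)(-2.9)+(7.3 × 10⁻⁴)(-3.33) = -2.0 × 10⁻³ → UNSTABLE
  206–240 m: −αΔT+βΔS = −(1.6 × 10⁻⁴)(-2.5)+(7.3 × 10⁻⁴)(+0.31) = 6.3 × 10⁻⁴ → stable
  240–248 m: −αΔT+βΔS = −(1.6 × 10⁻⁴)(-4.9)+(7.3 × 10⁻⁴)(+2.17) = 2.4 × 10⁻³ → stable
The 150–206 m interval has Δρ < 0: lighter water underlies denser water.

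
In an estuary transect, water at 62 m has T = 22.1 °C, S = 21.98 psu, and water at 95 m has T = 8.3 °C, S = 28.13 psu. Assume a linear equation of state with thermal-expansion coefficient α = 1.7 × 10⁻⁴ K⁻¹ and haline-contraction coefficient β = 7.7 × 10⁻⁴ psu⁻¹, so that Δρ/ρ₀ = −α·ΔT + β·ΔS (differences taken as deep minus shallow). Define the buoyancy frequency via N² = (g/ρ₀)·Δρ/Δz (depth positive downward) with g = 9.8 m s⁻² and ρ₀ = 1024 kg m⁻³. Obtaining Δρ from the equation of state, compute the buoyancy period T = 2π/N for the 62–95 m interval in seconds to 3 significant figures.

137 s

ΔT = -13.8 K, ΔS = +6.15 psu (deep − shallow).
Δρ/ρ₀ = −αΔT + βΔS = 2.346 × 10⁻³ + 4.7355 × 10⁻³ = 7.0815 × 10⁻³, so Δρ ≈ 7.251 kg m⁻³.
N² = (g/ρ₀)·Δρ/Δz = g·(Δρ/ρ₀)/Δz = 9.8 × 7.0815 × 10⁻³ / 33 = 2.1030 × 10⁻³ s⁻².
N = √(2.1030 × 10⁻³) = 0.045858 rad s⁻¹ → T = 2π/N = 137.01 s ≈ 137 s.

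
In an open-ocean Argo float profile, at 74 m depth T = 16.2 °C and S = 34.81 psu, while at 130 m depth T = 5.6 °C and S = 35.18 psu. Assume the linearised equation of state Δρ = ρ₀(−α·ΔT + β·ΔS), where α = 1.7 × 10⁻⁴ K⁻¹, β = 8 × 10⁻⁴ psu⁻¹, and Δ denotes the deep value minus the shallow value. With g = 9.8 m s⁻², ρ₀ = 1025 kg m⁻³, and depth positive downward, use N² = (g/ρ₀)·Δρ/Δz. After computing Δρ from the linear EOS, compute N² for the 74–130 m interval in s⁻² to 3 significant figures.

ΔT = -10.6 K, ΔS = +0.37 psu (deep − shallow).
Δρ/ρ₀ = −αΔT + βΔS = 1.802 × 10⁻³ + 2.96 × 10⁻⁴ = 2.098 × 10⁻³, so Δρ ≈ 2.150 kg m⁻³.
N² = (g/ρ₀)·Δρ/Δz = g·(Δρ/ρ₀)/Δz = 9.8 × 2.098 × 10⁻³ / 56 = 3.6715 × 10⁻⁴ s⁻² ≈ 3.67 × 10⁻⁴ s⁻².

3.67 × 10⁻⁴ s⁻²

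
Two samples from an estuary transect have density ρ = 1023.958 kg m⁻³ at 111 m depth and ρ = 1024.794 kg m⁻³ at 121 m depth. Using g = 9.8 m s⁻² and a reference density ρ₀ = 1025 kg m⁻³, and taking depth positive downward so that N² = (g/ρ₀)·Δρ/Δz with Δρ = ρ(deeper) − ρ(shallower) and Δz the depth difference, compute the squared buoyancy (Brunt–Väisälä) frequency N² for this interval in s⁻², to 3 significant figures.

7.99 × 10⁻⁴ s⁻²

Δρ = 1024.794 − 1023.958 = 0.836 kg m⁻³ over Δz = 121 − 111 = 10 m.
N² = (9.8/1025) × (0.836/10) = 7.9930 × 10⁻⁴ s⁻² ≈ 7.99 × 10⁻⁴ s⁻².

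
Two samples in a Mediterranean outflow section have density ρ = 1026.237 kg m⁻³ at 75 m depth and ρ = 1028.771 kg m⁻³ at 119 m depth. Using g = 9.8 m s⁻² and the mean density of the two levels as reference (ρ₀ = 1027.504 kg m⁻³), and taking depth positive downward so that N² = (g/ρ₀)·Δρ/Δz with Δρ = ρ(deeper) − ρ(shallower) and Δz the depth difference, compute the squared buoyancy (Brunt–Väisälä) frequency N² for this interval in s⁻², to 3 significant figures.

Δρ = 1028.771 − 1026.237 = 2.534 kg m⁻³ over Δz = 119 − 75 = 44 m.
N² = (9.8/1027.504) × (2.534/44) = 5.4928 × 10⁻⁴ s⁻² ≈ 5.49 × 10⁻⁴ s⁻².

5.49 × 10⁻⁴ s⁻²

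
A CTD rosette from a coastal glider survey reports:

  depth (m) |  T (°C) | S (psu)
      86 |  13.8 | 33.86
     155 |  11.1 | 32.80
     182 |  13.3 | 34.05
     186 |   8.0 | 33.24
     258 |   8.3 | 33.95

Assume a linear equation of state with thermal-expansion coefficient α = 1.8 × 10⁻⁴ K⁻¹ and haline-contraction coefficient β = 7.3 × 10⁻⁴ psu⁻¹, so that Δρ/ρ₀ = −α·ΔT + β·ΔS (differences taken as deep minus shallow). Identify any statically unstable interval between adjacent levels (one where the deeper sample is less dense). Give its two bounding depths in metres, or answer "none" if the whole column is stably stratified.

Evaluate Δρ/ρ₀ = −αΔT + βΔS across each adjacent pair:
  86–155 m: −αΔT+βΔS = −(1.8 × 10⁻⁴)(-2.7)+(7.3 × 10⁻⁴)(-1.06) = -2.9 × 10⁻⁴ → UNSTABLE
  155–182 m: −αΔT+βΔS = −(1.8 × 10⁻⁴)(+2.2)+(7.3 × 10⁻⁴)(+1.25) = 5.2 × 10⁻⁴ → stable
  182–186 m: −αΔT+βΔS = −(1.8 × 10⁻⁴)(-5.3)+(7.3 × 10⁻⁴)(-0.81) = 3.6 × 10⁻⁴ → stable
  186–258 m: −αΔT+βΔS = −(1.8 × 10⁻⁴)(+0.3)+(7.3 × 10⁻⁴)(+0.71) = 4.6 × 10⁻⁴ → stable
The 86–155 m interval has Δρ < 0: lighter water underlies denser water.

86–155 m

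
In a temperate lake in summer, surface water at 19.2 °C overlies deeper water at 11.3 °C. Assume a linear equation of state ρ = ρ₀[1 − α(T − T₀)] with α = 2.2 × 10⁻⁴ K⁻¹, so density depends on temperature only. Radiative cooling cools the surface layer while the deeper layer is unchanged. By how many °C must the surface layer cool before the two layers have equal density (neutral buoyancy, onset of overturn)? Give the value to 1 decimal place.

7.9 °C

With temperature the only control, equal density requires T_surf′ = T_deep.
T_surf′ = 11.3 °C.
Cooling required: 19.2 − 11.3 = 7.9 °C.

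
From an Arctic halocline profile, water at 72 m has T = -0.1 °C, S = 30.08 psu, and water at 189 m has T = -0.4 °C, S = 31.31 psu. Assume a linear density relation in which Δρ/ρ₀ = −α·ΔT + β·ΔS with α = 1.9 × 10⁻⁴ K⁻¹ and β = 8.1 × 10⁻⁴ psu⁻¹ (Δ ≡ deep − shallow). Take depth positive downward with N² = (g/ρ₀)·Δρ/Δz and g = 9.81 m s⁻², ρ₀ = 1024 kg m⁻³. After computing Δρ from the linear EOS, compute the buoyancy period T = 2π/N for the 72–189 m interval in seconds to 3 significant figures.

669 s

ΔT = -0.3 K, ΔS = +1.23 psu (deep − shallow).
Δρ/ρ₀ = −αΔT + βΔS = 5.70 × 10⁻⁵ + 9.963 × 10⁻⁴ = 1.0533 × 10⁻³, so Δρ ≈ 1.079 kg m⁻³.
N² = (g/ρ₀)·Δρ/Δz = g·(Δρ/ρ₀)/Δz = 9.81 × 1.0533 × 10⁻³ / 117 = 8.8315 × 10⁻⁵ s⁻².
N = √(8.8315 × 10⁻⁵) = 9.3976 × 10⁻³ rad s⁻¹ → T = 2π/N = 668.59 s ≈ 669 s.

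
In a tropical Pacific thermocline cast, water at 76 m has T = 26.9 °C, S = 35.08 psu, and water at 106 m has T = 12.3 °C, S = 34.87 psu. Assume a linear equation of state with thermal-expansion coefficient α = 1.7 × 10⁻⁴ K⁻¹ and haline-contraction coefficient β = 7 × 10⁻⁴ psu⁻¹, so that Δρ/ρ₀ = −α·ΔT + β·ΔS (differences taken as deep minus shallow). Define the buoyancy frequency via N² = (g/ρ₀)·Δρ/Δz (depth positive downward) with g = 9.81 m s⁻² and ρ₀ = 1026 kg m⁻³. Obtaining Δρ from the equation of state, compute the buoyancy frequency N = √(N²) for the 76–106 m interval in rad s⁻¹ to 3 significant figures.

ΔT = -14.6 K, ΔS = -0.21 psu (deep − shallow).
Δρ/ρ₀ = −αΔT + βΔS = 2.482 × 10⁻³ − 1.47 × 10⁻⁴ = 2.335 × 10⁻³, so Δρ ≈ 2.396 kg m⁻³.
N² = (g/ρ₀)·Δρ/Δz = g·(Δρ/ρ₀)/Δz = 9.81 × 2.335 × 10⁻³ / 30 = 7.6355 × 10⁻⁴ s⁻².
N = √(7.6355 × 10⁻⁴) = 0.027632 rad s⁻¹ ≈ 0.0276 rad s⁻¹.

0.0276 rad s⁻¹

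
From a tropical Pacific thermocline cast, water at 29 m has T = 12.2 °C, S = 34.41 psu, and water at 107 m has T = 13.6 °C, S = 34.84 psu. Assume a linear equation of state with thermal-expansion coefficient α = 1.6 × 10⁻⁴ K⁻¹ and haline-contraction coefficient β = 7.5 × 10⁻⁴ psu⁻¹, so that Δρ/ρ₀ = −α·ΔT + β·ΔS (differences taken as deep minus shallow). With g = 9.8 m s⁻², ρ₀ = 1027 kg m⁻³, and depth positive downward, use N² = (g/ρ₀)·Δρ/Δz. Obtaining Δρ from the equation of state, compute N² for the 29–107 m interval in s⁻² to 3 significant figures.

ΔT = +1.4 K, ΔS = +0.43 psu (deep − shallow).
Δρ/ρ₀ = −αΔT + βΔS = -2.24 × 10⁻⁴ + 3.225 × 10⁻⁴ = 9.85 × 10⁻⁵, so Δρ ≈ 0.1012 kg m⁻³.
N² = (g/ρ₀)·Δρ/Δz = g·(Δρ/ρ₀)/Δz = 9.8 × 9.85 × 10⁻⁵ / 78 = 1.2376 × 10⁻⁵ s⁻² ≈ 1.24 × 10⁻⁵ s⁻².

1.24 × 10⁻⁵ s⁻²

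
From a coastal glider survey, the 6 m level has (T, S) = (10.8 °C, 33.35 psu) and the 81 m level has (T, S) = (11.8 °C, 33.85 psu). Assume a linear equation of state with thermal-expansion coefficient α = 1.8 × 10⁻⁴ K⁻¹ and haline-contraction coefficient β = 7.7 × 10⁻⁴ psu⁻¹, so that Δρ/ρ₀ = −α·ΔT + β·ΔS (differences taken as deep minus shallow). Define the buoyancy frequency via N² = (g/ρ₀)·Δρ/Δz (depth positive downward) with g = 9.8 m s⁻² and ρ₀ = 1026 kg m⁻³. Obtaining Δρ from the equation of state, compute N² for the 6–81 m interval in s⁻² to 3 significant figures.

2.68 × 10⁻⁵ s⁻²

ΔT = +1.0 K, ΔS = +0.50 psu (deep − shallow).
Δρ/ρ₀ = −αΔT + βΔS = -1.80 × 10⁻⁴ + 3.85 × 10⁻⁴ = 2.05 × 10⁻⁴, so Δρ ≈ 0.2103 kg m⁻³.
N² = (g/ρ₀)·Δρ/Δz = g·(Δρ/ρ₀)/Δz = 9.8 × 2.05 × 10⁻⁴ / 75 = 2.6787 × 10⁻⁵ s⁻² ≈ 2.68 × 10⁻⁵ s⁻².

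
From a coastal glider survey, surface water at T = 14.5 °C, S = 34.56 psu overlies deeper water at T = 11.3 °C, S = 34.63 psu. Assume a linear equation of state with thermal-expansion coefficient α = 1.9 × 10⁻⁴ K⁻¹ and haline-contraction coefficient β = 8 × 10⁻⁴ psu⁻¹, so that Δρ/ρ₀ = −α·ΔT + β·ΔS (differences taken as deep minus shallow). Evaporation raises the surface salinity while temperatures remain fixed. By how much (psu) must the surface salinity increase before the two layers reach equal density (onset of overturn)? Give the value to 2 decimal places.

0.83 psu

Neutral buoyancy requires −α(T_deep − T_surf) + β(S_deep − S_surf′) = 0.
S_surf′ = S_deep − (α/β)·ΔT = 34.63 − (1.9 × 10⁻⁴/8 × 10⁻⁴)·(-3.2) = 35.3900 psu.
Increase required: 35.3900 − 34.56 = 0.8300 psu.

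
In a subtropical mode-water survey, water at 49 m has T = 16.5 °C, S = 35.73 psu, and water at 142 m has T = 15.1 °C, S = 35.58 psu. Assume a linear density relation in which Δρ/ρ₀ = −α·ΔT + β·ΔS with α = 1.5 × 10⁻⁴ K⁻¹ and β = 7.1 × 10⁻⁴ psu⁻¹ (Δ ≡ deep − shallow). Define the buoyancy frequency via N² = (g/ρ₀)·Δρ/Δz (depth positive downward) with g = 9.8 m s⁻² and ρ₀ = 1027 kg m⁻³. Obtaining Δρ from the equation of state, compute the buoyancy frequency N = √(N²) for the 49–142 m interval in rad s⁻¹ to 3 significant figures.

3.30 × 10⁻³ rad s⁻¹

ΔT = -1.4 K, ΔS = -0.15 psu (deep − shallow).
Δρ/ρ₀ = −αΔT + βΔS = 2.10 × 10⁻⁴ − 1.065 × 10⁻⁴ = 1.035 × 10⁻⁴, so Δρ ≈ 0.1063 kg m⁻³.
N² = (g/ρ₀)·Δρ/Δz = g·(Δρ/ρ₀)/Δz = 9.8 × 1.035 × 10⁻⁴ / 93 = 1.0906 × 10⁻⁵ s⁻².
N = √(1.0906 × 10⁻⁵) = 3.3024 × 10⁻³ rad s⁻¹ ≈ 3.30 × 10⁻³ rad s⁻¹.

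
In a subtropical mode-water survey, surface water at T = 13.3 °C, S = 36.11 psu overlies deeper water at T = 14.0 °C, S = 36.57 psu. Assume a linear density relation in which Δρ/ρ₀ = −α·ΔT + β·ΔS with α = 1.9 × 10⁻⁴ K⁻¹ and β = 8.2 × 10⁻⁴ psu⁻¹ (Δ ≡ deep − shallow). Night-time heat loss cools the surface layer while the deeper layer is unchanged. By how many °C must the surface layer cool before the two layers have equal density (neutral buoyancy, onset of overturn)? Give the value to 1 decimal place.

1.3 °C

Neutral buoyancy requires Δρ = 0, i.e. −α(T_deep − T_surf′) + β(S_deep − S_surf) = 0.
T_surf′ = T_deep − (β/α)·ΔS = 14.0 − (8.2 × 10⁻⁴/1.9 × 10⁻⁴)·(+0.46) = 12.015 °C.
Cooling required: 13.3 − (12.015) = 1.285 °C.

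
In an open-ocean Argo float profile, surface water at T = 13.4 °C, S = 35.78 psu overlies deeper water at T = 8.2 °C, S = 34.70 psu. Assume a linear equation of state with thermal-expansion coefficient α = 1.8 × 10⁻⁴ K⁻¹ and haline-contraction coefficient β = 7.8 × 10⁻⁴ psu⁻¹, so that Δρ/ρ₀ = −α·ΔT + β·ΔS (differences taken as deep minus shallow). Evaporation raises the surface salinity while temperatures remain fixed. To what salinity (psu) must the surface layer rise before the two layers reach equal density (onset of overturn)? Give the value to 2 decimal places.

Neutral buoyancy requires −α(T_deep − T_surf) + β(S_deep − S_surf′) = 0.
S_surf′ = S_deep − (α/β)·ΔT = 34.70 − (1.8 × 10⁻⁴/7.8 × 10⁻⁴)·(-5.2) = 35.9000 psu.
Increase required: 35.9000 − 35.78 = 0.1200 psu.

35.90 psu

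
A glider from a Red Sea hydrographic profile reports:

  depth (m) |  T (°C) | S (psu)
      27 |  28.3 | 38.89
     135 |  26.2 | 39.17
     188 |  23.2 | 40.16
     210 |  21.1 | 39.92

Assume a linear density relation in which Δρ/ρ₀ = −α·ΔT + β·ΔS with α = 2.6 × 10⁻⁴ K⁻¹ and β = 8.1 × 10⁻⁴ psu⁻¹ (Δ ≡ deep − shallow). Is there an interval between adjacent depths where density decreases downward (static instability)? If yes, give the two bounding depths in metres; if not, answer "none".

none

Evaluate Δρ/ρ₀ = −αΔT + βΔS across each adjacent pair:
  27–135 m: −αΔT+βΔS = −(2.6 × 10⁻⁴)(-2.1)+(8.1 × 10⁻⁴)(+0.28) = 7.7 × 10⁻⁴ → stable
  135–188 m: −αΔT+βΔS = −(2.6 × 10⁻⁴)(-3.0)+(8.1 × 10⁻⁴)(+0.99) = 1.6 × 10⁻³ → stable
  188–210 m: −αΔT+βΔS = −(2.6 × 10⁻⁴)(-2.1)+(8.1 × 10⁻⁴)(-0.24) = 3.5 × 10⁻⁴ → stable
Every interval has Δρ > 0: the column is stably stratified throughout.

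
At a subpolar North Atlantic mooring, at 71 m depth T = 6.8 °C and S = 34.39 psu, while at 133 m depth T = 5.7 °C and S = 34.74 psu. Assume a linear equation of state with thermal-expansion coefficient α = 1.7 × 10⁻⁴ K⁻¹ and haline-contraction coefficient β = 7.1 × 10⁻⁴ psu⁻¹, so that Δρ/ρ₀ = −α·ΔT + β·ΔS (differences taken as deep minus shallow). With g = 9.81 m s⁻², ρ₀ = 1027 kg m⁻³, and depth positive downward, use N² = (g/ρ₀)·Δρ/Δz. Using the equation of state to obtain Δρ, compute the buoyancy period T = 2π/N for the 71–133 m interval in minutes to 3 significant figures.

ΔT = -1.1 K, ΔS = +0.35 psu (deep − shallow).
Δρ/ρ₀ = −αΔT + βΔS = 1.87 × 10⁻⁴ + 2.485 × 10⁻⁴ = 4.355 × 10⁻⁴, so Δρ ≈ 0.4473 kg m⁻³.
N² = (g/ρ₀)·Δρ/Δz = g·(Δρ/ρ₀)/Δz = 9.81 × 4.355 × 10⁻⁴ / 62 = 6.8907 × 10⁻⁵ s⁻².
N = √(6.8907 × 10⁻⁵) = 8.3010 × 10⁻³ rad s⁻¹ → T = 2π/N = 756.92 s = 12.615 min ≈ 12.6 min.

12.6 min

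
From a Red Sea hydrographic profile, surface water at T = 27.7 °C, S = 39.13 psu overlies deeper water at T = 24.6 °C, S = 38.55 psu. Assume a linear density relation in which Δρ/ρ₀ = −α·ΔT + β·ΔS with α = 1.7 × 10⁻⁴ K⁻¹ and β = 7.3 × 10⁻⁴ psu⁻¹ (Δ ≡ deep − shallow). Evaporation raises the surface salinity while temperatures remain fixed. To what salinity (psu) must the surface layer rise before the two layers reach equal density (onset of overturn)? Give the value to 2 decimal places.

Neutral buoyancy requires −α(T_deep − T_surf) + β(S_deep − S_surf′) = 0.
S_surf′ = S_deep − (α/β)·ΔT = 38.55 − (1.7 × 10⁻⁴/7.3 × 10⁻⁴)·(-3.1) = 39.2719 psu.
Increase required: 39.2719 − 39.13 = 0.1419 psu.

39.27 psu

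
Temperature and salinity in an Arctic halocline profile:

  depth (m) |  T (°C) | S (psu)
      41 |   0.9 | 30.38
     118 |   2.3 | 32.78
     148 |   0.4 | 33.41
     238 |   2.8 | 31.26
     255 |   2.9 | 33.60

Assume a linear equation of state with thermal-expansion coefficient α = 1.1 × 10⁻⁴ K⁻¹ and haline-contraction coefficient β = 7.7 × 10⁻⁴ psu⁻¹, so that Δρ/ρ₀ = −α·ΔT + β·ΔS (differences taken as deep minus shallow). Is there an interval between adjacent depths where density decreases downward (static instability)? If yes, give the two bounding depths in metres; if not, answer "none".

Evaluate Δρ/ρ₀ = −αΔT + βΔS across each adjacent pair:
  41–118 m: −αΔT+βΔS = −(1.1 × 10⁻⁴)(+1.4)+(7.7 × 10⁻⁴)(+2.40) = 1.7 × 10⁻³ → stable
  118–148 m: −αΔT+βΔS = −(1.1 × 10⁻⁴)(-1.9)+(7.7 × 10⁻⁴)(+0.63) = 6.9 × 10⁻⁴ → stable
  148–238 m: −αΔT+βΔS = −(1.1 × 10⁻⁴)(+2.4)+(7.7 × 10⁻⁴)(-2.15) = -1.9 × 10⁻³ → UNSTABLE
  238–255 m: −αΔT+βΔS = −(1.1 × 10⁻⁴)(+0.1)+(7.7 × 10⁻⁴)(+2.34) = 1.8 × 10⁻³ → stable
The 148–238 m interval has Δρ < 0: lighter water underlies denser water.

148–238 m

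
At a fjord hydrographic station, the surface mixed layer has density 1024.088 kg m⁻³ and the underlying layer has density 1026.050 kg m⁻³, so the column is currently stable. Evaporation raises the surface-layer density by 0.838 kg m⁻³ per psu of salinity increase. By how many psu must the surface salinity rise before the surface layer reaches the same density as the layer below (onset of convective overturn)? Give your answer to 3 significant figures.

Density deficit of the surface layer: 1026.050 − 1024.088 = 1.962 kg m⁻³.
Required change = 1.962 / 0.838 = 2.34 psu.

2.34 psu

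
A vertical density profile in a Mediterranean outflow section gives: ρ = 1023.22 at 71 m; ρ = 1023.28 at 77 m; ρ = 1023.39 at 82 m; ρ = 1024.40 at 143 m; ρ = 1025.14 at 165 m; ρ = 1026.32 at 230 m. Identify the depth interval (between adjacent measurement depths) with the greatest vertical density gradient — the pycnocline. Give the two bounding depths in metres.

143–165 m

Compute the density gradient over each adjacent pair:
  71–77 m: Δρ/Δz = 0.06/6 = 0.010 kg m⁻⁴
  77–82 m: Δρ/Δz = 0.11/5 = 0.022 kg m⁻⁴
  82–143 m: Δρ/Δz = 1.01/61 = 0.017 kg m⁻⁴
  143–165 m: Δρ/Δz = 0.74/22 = 0.034 kg m⁻⁴
  165–230 m: Δρ/Δz = 1.18/65 = 0.018 kg m⁻⁴
The largest gradient is in the 143–165 m interval — the pycnocline.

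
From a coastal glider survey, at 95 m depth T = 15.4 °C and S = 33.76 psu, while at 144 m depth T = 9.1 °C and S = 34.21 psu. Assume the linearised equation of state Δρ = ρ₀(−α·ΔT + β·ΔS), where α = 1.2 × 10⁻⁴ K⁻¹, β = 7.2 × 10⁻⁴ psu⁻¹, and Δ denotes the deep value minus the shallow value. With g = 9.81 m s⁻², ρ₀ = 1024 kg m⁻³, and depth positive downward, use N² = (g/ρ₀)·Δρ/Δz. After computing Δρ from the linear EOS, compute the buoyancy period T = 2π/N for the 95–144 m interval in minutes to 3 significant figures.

7.12 min

ΔT = -6.3 K, ΔS = +0.45 psu (deep − shallow).
Δρ/ρ₀ = −αΔT + βΔS = 7.56 × 10⁻⁴ + 3.24 × 10⁻⁴ = 1.08 × 10⁻³, so Δρ ≈ 1.106 kg m⁻³.
N² = (g/ρ₀)·Δρ/Δz = g·(Δρ/ρ₀)/Δz = 9.81 × 1.08 × 10⁻³ / 49 = 2.1622 × 10⁻⁴ s⁻².
N = √(2.1622 × 10⁻⁴) = 0.014704 rad s⁻¹ → T = 2π/N = 427.31 s = 7.1218 min ≈ 7.12 min.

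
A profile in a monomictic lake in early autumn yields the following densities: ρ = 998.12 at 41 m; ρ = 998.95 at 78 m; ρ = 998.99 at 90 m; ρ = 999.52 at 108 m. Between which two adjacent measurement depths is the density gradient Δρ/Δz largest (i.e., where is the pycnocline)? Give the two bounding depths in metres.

Compute the density gradient over each adjacent pair:
  41–78 m: Δρ/Δz = 0.83/37 = 0.022 kg m⁻⁴
  78–90 m: Δρ/Δz = 0.04/12 = 3.3 × 10⁻³ kg m⁻⁴
  90–108 m: Δρ/Δz = 0.53/18 = 0.029 kg m⁻⁴
The largest gradient is in the 90–108 m interval — the pycnocline.

90–108 m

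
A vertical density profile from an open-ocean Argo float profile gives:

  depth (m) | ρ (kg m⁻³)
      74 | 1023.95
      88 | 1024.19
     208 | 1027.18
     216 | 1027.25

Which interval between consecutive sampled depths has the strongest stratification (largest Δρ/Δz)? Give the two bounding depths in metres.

88–208 m

Compute the density gradient over each adjacent pair:
  74–88 m: Δρ/Δz = 0.24/14 = 0.017 kg m⁻⁴
  88–208 m: Δρ/Δz = 2.99/120 = 0.025 kg m⁻⁴
  208–216 m: Δρ/Δz = 0.07/8 = 8.8 × 10⁻³ kg m⁻⁴
The largest gradient is in the 88–208 m interval — the pycnocline.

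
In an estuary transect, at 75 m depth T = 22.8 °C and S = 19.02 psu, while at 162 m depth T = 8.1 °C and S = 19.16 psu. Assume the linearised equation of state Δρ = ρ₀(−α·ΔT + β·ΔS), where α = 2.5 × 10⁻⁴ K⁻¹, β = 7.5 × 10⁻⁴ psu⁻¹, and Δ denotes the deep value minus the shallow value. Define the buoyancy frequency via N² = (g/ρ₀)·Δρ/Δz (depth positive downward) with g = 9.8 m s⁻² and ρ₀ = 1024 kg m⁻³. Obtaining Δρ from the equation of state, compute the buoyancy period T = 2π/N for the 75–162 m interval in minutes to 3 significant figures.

ΔT = -14.7 K, ΔS = +0.14 psu (deep − shallow).
Δρ/ρ₀ = −αΔT + βΔS = 3.675 × 10⁻³ + 1.05 × 10⁻⁴ = 3.78 × 10⁻³, so Δρ ≈ 3.871 kg m⁻³.
N² = (g/ρ₀)·Δρ/Δz = g·(Δρ/ρ₀)/Δz = 9.8 × 3.78 × 10⁻³ / 87 = 4.2579 × 10⁻⁴ s⁻².
N = √(4.2579 × 10⁻⁴) = 0.020635 rad s⁻¹ → T = 2π/N = 304.49 s = 5.0748 min ≈ 5.07 min.

5.07 min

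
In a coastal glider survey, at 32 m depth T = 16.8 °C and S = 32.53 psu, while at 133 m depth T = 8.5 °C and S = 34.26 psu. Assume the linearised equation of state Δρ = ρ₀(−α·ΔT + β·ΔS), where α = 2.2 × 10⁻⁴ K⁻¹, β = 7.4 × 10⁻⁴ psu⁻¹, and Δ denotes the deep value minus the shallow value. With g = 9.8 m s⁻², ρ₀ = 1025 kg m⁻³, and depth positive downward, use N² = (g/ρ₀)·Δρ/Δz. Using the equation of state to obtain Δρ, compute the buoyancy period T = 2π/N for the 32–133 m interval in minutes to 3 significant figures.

6.03 min

ΔT = -8.3 K, ΔS = +1.73 psu (deep − shallow).
Δρ/ρ₀ = −αΔT + βΔS = 1.826 × 10⁻³ + 1.2802 × 10⁻³ = 3.1062 × 10⁻³, so Δρ ≈ 3.184 kg m⁻³.
N² = (g/ρ₀)·Δρ/Δz = g·(Δρ/ρ₀)/Δz = 9.8 × 3.1062 × 10⁻³ / 101 = 3.0139 × 10⁻⁴ s⁻².
N = √(3.0139 × 10⁻⁴) = 0.017361 rad s⁻¹ → T = 2π/N = 361.91 s = 6.0318 min ≈ 6.03 min.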